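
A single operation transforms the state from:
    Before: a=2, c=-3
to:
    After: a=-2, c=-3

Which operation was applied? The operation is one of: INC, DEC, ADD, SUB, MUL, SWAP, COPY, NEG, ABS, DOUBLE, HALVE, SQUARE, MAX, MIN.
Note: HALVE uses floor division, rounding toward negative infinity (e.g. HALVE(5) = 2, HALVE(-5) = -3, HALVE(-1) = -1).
NEG(a)

Analyzing the change:
Before: a=2, c=-3
After: a=-2, c=-3
Variable a changed from 2 to -2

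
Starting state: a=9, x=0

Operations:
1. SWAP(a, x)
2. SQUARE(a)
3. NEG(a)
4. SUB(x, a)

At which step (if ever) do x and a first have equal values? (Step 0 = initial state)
Never

x and a never become equal during execution.

Comparing values at each step:
Initial: x=0, a=9
After step 1: x=9, a=0
After step 2: x=9, a=0
After step 3: x=9, a=0
After step 4: x=9, a=0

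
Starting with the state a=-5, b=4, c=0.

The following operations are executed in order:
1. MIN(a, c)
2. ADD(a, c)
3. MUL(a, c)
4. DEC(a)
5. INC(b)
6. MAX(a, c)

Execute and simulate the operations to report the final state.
{a: 0, b: 5, c: 0}

Step-by-step execution:
Initial: a=-5, b=4, c=0
After step 1 (MIN(a, c)): a=-5, b=4, c=0
After step 2 (ADD(a, c)): a=-5, b=4, c=0
After step 3 (MUL(a, c)): a=0, b=4, c=0
After step 4 (DEC(a)): a=-1, b=4, c=0
After step 5 (INC(b)): a=-1, b=5, c=0
After step 6 (MAX(a, c)): a=0, b=5, c=0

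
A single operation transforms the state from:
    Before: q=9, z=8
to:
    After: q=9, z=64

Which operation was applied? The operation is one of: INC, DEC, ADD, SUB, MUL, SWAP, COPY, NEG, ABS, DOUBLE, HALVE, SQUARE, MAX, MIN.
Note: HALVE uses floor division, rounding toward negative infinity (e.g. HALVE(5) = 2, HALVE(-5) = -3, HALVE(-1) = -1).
SQUARE(z)

Analyzing the change:
Before: q=9, z=8
After: q=9, z=64
Variable z changed from 8 to 64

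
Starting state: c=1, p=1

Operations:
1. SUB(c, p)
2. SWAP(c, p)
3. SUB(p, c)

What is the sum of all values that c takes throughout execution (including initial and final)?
3

Values of c at each step:
Initial: c = 1
After step 1: c = 0
After step 2: c = 1
After step 3: c = 1
Sum = 1 + 0 + 1 + 1 = 3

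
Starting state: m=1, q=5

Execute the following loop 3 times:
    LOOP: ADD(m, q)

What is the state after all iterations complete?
m=16, q=5

Iteration trace:
Start: m=1, q=5
After iteration 1: m=6, q=5
After iteration 2: m=11, q=5
After iteration 3: m=16, q=5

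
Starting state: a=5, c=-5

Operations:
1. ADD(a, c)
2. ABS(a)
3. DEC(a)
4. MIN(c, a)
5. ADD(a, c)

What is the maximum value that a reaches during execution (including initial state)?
5

Values of a at each step:
Initial: a = 5 ← maximum
After step 1: a = 0
After step 2: a = 0
After step 3: a = -1
After step 4: a = -1
After step 5: a = -6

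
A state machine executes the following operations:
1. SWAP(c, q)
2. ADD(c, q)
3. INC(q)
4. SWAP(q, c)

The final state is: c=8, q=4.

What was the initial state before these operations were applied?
c=7, q=-3

Working backwards:
Final state: c=8, q=4
Before step 4 (SWAP(q, c)): c=4, q=8
Before step 3 (INC(q)): c=4, q=7
Before step 2 (ADD(c, q)): c=-3, q=7
Before step 1 (SWAP(c, q)): c=7, q=-3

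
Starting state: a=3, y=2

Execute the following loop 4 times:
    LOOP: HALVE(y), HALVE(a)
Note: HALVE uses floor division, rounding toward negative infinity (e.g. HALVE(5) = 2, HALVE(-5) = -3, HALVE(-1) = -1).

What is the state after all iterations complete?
a=0, y=0

Iteration trace:
Start: a=3, y=2
After iteration 1: a=1, y=1
After iteration 2: a=0, y=0
After iteration 3: a=0, y=0
After iteration 4: a=0, y=0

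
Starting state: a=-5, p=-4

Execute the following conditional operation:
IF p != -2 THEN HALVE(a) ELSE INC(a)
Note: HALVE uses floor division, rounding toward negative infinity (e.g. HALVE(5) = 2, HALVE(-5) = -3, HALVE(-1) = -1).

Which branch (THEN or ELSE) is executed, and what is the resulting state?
Branch: THEN, Final state: a=-3, p=-4

Evaluating condition: p != -2
p = -4
Condition is True, so THEN branch executes
After HALVE(a): a=-3, p=-4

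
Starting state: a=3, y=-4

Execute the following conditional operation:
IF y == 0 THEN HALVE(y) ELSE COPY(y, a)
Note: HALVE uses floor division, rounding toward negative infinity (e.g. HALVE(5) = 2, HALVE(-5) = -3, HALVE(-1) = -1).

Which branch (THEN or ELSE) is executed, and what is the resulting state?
Branch: ELSE, Final state: a=3, y=3

Evaluating condition: y == 0
y = -4
Condition is False, so ELSE branch executes
After COPY(y, a): a=3, y=3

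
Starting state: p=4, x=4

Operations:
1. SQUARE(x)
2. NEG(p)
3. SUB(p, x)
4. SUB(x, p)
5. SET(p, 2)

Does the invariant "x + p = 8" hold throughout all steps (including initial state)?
No, violated after step 1

The invariant is violated after step 1.

State at each step:
Initial: p=4, x=4
After step 1: p=4, x=16
After step 2: p=-4, x=16
After step 3: p=-20, x=16
After step 4: p=-20, x=36
After step 5: p=2, x=36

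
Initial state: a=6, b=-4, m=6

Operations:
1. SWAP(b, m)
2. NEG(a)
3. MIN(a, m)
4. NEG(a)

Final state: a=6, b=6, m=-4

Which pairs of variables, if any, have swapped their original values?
(b, m)

Comparing initial and final values:
a: 6 → 6
b: -4 → 6
m: 6 → -4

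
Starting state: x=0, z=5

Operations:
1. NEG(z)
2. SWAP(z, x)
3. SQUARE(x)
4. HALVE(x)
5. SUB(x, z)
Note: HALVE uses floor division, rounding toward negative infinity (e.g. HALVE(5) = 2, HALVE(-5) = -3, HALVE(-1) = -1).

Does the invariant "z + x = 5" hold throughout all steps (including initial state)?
No, violated after step 1

The invariant is violated after step 1.

State at each step:
Initial: x=0, z=5
After step 1: x=0, z=-5
After step 2: x=-5, z=0
After step 3: x=25, z=0
After step 4: x=12, z=0
After step 5: x=12, z=0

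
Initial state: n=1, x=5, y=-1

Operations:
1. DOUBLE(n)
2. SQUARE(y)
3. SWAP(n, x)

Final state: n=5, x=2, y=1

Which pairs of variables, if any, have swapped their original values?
None

Comparing initial and final values:
x: 5 → 2
y: -1 → 1
n: 1 → 5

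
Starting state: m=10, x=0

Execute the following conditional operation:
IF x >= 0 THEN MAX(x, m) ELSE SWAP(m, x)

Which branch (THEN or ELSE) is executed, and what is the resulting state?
Branch: THEN, Final state: m=10, x=10

Evaluating condition: x >= 0
x = 0
Condition is True, so THEN branch executes
After MAX(x, m): m=10, x=10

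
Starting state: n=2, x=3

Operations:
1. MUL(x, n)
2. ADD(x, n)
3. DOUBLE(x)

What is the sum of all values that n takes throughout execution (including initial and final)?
8

Values of n at each step:
Initial: n = 2
After step 1: n = 2
After step 2: n = 2
After step 3: n = 2
Sum = 2 + 2 + 2 + 2 = 8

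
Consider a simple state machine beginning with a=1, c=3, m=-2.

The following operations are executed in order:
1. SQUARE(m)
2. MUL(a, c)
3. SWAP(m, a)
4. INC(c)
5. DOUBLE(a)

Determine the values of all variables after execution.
{a: 8, c: 4, m: 3}

Step-by-step execution:
Initial: a=1, c=3, m=-2
After step 1 (SQUARE(m)): a=1, c=3, m=4
After step 2 (MUL(a, c)): a=3, c=3, m=4
After step 3 (SWAP(m, a)): a=4, c=3, m=3
After step 4 (INC(c)): a=4, c=4, m=3
After step 5 (DOUBLE(a)): a=8, c=4, m=3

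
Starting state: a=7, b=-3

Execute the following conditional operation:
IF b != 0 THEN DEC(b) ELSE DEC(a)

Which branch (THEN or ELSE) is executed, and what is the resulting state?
Branch: THEN, Final state: a=7, b=-4

Evaluating condition: b != 0
b = -3
Condition is True, so THEN branch executes
After DEC(b): a=7, b=-4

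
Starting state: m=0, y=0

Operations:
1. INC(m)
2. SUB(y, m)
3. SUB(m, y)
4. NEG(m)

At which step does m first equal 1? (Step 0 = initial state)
Step 1

Tracing m:
Initial: m = 0
After step 1: m = 1 ← first occurrence
After step 2: m = 1
After step 3: m = 2
After step 4: m = -2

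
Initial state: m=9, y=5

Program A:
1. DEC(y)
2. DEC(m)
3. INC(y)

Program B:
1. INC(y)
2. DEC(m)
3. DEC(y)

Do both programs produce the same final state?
Yes

Program A final state: m=8, y=5
Program B final state: m=8, y=5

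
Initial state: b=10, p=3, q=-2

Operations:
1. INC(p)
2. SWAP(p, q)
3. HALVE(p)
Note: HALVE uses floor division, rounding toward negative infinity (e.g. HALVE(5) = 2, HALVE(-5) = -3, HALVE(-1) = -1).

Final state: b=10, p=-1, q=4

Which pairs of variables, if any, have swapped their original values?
None

Comparing initial and final values:
p: 3 → -1
b: 10 → 10
q: -2 → 4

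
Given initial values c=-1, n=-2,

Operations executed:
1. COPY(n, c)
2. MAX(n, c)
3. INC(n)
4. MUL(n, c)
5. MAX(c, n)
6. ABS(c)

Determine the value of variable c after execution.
c = 0

Tracing execution:
Step 1: COPY(n, c) → c = -1
Step 2: MAX(n, c) → c = -1
Step 3: INC(n) → c = -1
Step 4: MUL(n, c) → c = -1
Step 5: MAX(c, n) → c = 0
Step 6: ABS(c) → c = 0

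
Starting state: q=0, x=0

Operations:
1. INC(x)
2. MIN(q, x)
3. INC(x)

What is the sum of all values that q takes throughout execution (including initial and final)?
0

Values of q at each step:
Initial: q = 0
After step 1: q = 0
After step 2: q = 0
After step 3: q = 0
Sum = 0 + 0 + 0 + 0 = 0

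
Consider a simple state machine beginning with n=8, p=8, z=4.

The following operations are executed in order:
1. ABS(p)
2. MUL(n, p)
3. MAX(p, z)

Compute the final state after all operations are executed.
{n: 64, p: 8, z: 4}

Step-by-step execution:
Initial: n=8, p=8, z=4
After step 1 (ABS(p)): n=8, p=8, z=4
After step 2 (MUL(n, p)): n=64, p=8, z=4
After step 3 (MAX(p, z)): n=64, p=8, z=4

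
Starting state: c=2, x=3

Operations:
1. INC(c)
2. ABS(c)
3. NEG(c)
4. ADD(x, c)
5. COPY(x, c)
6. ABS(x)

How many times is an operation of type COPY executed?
1

Counting COPY operations:
Step 5: COPY(x, c) ← COPY
Total: 1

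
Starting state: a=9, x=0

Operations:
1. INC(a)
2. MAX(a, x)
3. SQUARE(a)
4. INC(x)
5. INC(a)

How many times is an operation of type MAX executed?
1

Counting MAX operations:
Step 2: MAX(a, x) ← MAX
Total: 1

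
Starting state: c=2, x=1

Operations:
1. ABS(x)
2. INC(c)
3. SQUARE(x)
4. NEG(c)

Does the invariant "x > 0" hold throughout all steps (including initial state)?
Yes

The invariant holds at every step.

State at each step:
Initial: c=2, x=1
After step 1: c=2, x=1
After step 2: c=3, x=1
After step 3: c=3, x=1
After step 4: c=-3, x=1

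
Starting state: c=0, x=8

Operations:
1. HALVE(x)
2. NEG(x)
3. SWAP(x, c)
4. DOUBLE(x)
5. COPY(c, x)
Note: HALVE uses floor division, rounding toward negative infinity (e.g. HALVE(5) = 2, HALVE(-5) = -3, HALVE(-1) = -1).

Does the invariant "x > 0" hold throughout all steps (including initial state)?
No, violated after step 2

The invariant is violated after step 2.

State at each step:
Initial: c=0, x=8
After step 1: c=0, x=4
After step 2: c=0, x=-4
After step 3: c=-4, x=0
After step 4: c=-4, x=0
After step 5: c=0, x=0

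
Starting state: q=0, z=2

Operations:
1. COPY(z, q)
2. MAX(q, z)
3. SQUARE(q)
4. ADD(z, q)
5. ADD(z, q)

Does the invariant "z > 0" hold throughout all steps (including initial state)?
No, violated after step 1

The invariant is violated after step 1.

State at each step:
Initial: q=0, z=2
After step 1: q=0, z=0
After step 2: q=0, z=0
After step 3: q=0, z=0
After step 4: q=0, z=0
After step 5: q=0, z=0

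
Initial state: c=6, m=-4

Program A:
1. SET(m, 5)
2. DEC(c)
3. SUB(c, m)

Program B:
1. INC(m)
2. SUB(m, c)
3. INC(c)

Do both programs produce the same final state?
No

Program A final state: c=0, m=5
Program B final state: c=7, m=-9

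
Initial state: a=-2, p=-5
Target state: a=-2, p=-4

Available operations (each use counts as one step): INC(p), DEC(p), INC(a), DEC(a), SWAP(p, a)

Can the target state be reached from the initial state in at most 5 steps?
Yes

Path (1 step): INC(p)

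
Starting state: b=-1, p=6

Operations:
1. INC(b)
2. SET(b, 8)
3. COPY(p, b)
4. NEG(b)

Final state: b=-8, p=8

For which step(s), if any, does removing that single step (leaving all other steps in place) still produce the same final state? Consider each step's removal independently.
Step(s) 1

Testing removal of each single step:
Without step 1: final = b=-8, p=8 (same)
Without step 2: final = b=0, p=0 (different)
Without step 3: final = b=-8, p=6 (different)
Without step 4: final = b=8, p=8 (different)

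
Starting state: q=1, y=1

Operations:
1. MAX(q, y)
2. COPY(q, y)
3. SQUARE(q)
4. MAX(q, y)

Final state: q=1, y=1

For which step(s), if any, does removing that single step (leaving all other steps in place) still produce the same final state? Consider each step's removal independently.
Step(s) 1, 2, 3, 4

Testing removal of each single step:
Without step 1: final = q=1, y=1 (same)
Without step 2: final = q=1, y=1 (same)
Without step 3: final = q=1, y=1 (same)
Without step 4: final = q=1, y=1 (same)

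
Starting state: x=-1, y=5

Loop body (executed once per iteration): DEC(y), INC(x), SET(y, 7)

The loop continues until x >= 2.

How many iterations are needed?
3

Tracing iterations:
Initial: x=-1, y=5
After iteration 1: x=0, y=7
After iteration 2: x=1, y=7
After iteration 3: x=2, y=7
x >= 2 now holds, so the loop exits after 3 iterations.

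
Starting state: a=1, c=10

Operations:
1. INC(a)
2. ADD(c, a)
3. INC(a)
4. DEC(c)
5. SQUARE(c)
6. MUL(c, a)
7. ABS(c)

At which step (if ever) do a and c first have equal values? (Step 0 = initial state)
Never

a and c never become equal during execution.

Comparing values at each step:
Initial: a=1, c=10
After step 1: a=2, c=10
After step 2: a=2, c=12
After step 3: a=3, c=12
After step 4: a=3, c=11
After step 5: a=3, c=121
After step 6: a=3, c=363
After step 7: a=3, c=363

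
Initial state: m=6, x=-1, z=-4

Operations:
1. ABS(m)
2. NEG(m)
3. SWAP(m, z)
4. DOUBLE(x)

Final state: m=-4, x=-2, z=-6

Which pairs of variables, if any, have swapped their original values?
None

Comparing initial and final values:
z: -4 → -6
x: -1 → -2
m: 6 → -4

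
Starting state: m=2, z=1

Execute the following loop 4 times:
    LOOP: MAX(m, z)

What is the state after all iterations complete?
m=2, z=1

Iteration trace:
Start: m=2, z=1
After iteration 1: m=2, z=1
After iteration 2: m=2, z=1
After iteration 3: m=2, z=1
After iteration 4: m=2, z=1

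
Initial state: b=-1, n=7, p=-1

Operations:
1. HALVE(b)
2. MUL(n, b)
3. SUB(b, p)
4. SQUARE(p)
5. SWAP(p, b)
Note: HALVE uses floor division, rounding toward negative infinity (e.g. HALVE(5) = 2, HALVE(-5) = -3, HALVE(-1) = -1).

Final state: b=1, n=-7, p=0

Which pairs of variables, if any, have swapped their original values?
None

Comparing initial and final values:
b: -1 → 1
p: -1 → 0
n: 7 → -7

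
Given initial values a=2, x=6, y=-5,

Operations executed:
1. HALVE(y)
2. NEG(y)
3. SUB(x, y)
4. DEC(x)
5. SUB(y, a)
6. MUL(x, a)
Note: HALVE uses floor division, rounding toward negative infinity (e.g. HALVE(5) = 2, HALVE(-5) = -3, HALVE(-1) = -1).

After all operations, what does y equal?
y = 1

Tracing execution:
Step 1: HALVE(y) → y = -3
Step 2: NEG(y) → y = 3
Step 3: SUB(x, y) → y = 3
Step 4: DEC(x) → y = 3
Step 5: SUB(y, a) → y = 1
Step 6: MUL(x, a) → y = 1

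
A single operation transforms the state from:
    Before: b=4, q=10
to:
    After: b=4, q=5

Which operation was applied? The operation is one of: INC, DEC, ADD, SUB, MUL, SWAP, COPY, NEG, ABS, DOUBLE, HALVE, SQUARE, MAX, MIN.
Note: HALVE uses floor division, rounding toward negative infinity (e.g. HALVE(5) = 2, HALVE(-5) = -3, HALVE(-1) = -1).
HALVE(q)

Analyzing the change:
Before: b=4, q=10
After: b=4, q=5
Variable q changed from 10 to 5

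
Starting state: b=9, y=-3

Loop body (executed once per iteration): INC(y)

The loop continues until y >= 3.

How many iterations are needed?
6

Tracing iterations:
Initial: b=9, y=-3
After iteration 1: b=9, y=-2
After iteration 2: b=9, y=-1
After iteration 3: b=9, y=0
After iteration 4: b=9, y=1
After iteration 5: b=9, y=2
After iteration 6: b=9, y=3
y >= 3 now holds, so the loop exits after 6 iterations.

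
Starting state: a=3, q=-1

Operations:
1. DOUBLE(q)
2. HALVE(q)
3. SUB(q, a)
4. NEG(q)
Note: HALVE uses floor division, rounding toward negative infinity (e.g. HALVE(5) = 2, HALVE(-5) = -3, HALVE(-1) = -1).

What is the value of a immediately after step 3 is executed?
a = 3

Tracing a through execution:
Initial: a = 3
After step 1 (DOUBLE(q)): a = 3
After step 2 (HALVE(q)): a = 3
After step 3 (SUB(q, a)): a = 3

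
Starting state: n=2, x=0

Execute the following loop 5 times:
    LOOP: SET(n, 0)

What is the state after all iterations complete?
n=0, x=0

Iteration trace:
Start: n=2, x=0
After iteration 1: n=0, x=0
After iteration 2: n=0, x=0
After iteration 3: n=0, x=0
After iteration 4: n=0, x=0
After iteration 5: n=0, x=0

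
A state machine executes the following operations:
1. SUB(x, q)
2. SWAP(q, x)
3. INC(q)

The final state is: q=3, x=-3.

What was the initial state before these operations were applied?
q=-3, x=-1

Working backwards:
Final state: q=3, x=-3
Before step 3 (INC(q)): q=2, x=-3
Before step 2 (SWAP(q, x)): q=-3, x=2
Before step 1 (SUB(x, q)): q=-3, x=-1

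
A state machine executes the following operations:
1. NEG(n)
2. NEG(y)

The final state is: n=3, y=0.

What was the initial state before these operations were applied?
n=-3, y=0

Working backwards:
Final state: n=3, y=0
Before step 2 (NEG(y)): n=3, y=0
Before step 1 (NEG(n)): n=-3, y=0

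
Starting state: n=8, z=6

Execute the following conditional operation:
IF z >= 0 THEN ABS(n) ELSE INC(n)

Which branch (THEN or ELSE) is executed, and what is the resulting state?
Branch: THEN, Final state: n=8, z=6

Evaluating condition: z >= 0
z = 6
Condition is True, so THEN branch executes
After ABS(n): n=8, z=6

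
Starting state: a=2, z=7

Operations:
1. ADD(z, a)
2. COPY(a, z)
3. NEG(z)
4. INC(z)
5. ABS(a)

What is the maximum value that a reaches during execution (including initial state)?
9

Values of a at each step:
Initial: a = 2
After step 1: a = 2
After step 2: a = 9 ← maximum
After step 3: a = 9
After step 4: a = 9
After step 5: a = 9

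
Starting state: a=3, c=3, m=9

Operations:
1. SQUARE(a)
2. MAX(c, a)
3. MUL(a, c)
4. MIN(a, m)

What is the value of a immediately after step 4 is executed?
a = 9

Tracing a through execution:
Initial: a = 3
After step 1 (SQUARE(a)): a = 9
After step 2 (MAX(c, a)): a = 9
After step 3 (MUL(a, c)): a = 81
After step 4 (MIN(a, m)): a = 9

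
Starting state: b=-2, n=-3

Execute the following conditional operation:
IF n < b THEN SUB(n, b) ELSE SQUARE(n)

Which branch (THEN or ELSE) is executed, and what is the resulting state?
Branch: THEN, Final state: b=-2, n=-1

Evaluating condition: n < b
n = -3, b = -2
Condition is True, so THEN branch executes
After SUB(n, b): b=-2, n=-1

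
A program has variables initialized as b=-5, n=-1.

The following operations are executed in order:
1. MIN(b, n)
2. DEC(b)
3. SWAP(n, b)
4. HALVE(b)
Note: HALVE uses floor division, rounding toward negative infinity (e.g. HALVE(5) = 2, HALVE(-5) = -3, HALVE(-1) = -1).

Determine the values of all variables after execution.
{b: -1, n: -6}

Step-by-step execution:
Initial: b=-5, n=-1
After step 1 (MIN(b, n)): b=-5, n=-1
After step 2 (DEC(b)): b=-6, n=-1
After step 3 (SWAP(n, b)): b=-1, n=-6
After step 4 (HALVE(b)): b=-1, n=-6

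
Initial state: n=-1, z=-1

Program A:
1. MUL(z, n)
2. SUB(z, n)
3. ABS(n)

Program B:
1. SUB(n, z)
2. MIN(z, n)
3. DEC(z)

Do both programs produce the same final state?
No

Program A final state: n=1, z=2
Program B final state: n=0, z=-2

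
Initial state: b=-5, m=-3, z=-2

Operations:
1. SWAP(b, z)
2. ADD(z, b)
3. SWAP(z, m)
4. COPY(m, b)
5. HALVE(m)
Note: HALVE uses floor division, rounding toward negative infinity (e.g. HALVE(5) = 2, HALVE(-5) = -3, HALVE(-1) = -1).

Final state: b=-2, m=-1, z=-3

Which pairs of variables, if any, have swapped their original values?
None

Comparing initial and final values:
b: -5 → -2
z: -2 → -3
m: -3 → -1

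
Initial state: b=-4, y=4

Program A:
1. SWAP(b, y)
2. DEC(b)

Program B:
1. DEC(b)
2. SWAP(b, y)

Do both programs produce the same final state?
No

Program A final state: b=3, y=-4
Program B final state: b=4, y=-5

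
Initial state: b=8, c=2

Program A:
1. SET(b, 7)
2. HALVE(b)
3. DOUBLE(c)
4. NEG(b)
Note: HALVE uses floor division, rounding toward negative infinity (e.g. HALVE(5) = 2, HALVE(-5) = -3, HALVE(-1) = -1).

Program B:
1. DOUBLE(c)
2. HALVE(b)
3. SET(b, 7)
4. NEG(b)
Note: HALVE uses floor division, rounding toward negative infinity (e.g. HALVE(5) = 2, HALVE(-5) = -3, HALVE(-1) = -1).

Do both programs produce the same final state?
No

Program A final state: b=-3, c=4
Program B final state: b=-7, c=4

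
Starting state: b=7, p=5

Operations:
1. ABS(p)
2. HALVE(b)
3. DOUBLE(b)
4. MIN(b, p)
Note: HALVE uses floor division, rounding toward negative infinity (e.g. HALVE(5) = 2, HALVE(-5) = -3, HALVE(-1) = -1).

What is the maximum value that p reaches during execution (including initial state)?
5

Values of p at each step:
Initial: p = 5 ← maximum
After step 1: p = 5
After step 2: p = 5
After step 3: p = 5
After step 4: p = 5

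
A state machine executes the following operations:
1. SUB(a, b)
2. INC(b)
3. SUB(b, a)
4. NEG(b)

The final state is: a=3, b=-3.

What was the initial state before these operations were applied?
a=8, b=5

Working backwards:
Final state: a=3, b=-3
Before step 4 (NEG(b)): a=3, b=3
Before step 3 (SUB(b, a)): a=3, b=6
Before step 2 (INC(b)): a=3, b=5
Before step 1 (SUB(a, b)): a=8, b=5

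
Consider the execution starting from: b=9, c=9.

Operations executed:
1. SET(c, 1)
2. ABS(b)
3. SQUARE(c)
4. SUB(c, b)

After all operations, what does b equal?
b = 9

Tracing execution:
Step 1: SET(c, 1) → b = 9
Step 2: ABS(b) → b = 9
Step 3: SQUARE(c) → b = 9
Step 4: SUB(c, b) → b = 9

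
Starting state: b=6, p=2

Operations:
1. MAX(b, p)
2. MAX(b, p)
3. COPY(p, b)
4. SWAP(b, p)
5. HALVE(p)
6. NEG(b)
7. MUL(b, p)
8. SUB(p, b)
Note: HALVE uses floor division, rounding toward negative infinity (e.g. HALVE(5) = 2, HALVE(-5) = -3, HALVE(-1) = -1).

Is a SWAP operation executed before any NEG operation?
Yes

First SWAP: step 4
First NEG: step 6
Since 4 < 6, SWAP comes first.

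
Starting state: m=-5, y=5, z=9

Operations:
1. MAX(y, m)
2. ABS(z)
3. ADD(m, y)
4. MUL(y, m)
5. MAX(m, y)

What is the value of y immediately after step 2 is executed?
y = 5

Tracing y through execution:
Initial: y = 5
After step 1 (MAX(y, m)): y = 5
After step 2 (ABS(z)): y = 5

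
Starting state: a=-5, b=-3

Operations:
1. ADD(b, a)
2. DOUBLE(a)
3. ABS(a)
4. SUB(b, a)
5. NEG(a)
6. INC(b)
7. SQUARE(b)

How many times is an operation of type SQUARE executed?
1

Counting SQUARE operations:
Step 7: SQUARE(b) ← SQUARE
Total: 1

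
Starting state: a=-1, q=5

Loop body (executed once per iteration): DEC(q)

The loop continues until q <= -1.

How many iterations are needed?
6

Tracing iterations:
Initial: a=-1, q=5
After iteration 1: a=-1, q=4
After iteration 2: a=-1, q=3
After iteration 3: a=-1, q=2
After iteration 4: a=-1, q=1
After iteration 5: a=-1, q=0
After iteration 6: a=-1, q=-1
q <= -1 now holds, so the loop exits after 6 iterations.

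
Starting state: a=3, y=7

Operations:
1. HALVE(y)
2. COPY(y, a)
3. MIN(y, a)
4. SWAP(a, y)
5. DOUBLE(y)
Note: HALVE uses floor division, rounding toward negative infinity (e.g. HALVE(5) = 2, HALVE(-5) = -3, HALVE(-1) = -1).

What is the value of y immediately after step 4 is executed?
y = 3

Tracing y through execution:
Initial: y = 7
After step 1 (HALVE(y)): y = 3
After step 2 (COPY(y, a)): y = 3
After step 3 (MIN(y, a)): y = 3
After step 4 (SWAP(a, y)): y = 3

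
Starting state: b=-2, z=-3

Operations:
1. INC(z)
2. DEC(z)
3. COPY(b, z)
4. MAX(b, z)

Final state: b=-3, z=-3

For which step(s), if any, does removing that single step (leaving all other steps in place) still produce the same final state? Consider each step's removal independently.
Step(s) 4

Testing removal of each single step:
Without step 1: final = b=-4, z=-4 (different)
Without step 2: final = b=-2, z=-2 (different)
Without step 3: final = b=-2, z=-3 (different)
Without step 4: final = b=-3, z=-3 (same)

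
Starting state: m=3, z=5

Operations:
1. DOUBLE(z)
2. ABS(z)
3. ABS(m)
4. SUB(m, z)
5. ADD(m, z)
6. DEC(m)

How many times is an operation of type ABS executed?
2

Counting ABS operations:
Step 2: ABS(z) ← ABS
Step 3: ABS(m) ← ABS
Total: 2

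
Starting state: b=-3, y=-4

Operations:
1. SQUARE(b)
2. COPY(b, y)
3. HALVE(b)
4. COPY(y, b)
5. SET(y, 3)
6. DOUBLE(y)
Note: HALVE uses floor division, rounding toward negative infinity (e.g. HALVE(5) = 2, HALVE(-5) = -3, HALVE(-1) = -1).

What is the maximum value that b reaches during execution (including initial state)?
9

Values of b at each step:
Initial: b = -3
After step 1: b = 9 ← maximum
After step 2: b = -4
After step 3: b = -2
After step 4: b = -2
After step 5: b = -2
After step 6: b = -2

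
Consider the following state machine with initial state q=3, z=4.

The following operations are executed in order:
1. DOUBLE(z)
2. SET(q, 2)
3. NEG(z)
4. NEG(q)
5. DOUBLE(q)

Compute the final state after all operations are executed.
{q: -4, z: -8}

Step-by-step execution:
Initial: q=3, z=4
After step 1 (DOUBLE(z)): q=3, z=8
After step 2 (SET(q, 2)): q=2, z=8
After step 3 (NEG(z)): q=2, z=-8
After step 4 (NEG(q)): q=-2, z=-8
After step 5 (DOUBLE(q)): q=-4, z=-8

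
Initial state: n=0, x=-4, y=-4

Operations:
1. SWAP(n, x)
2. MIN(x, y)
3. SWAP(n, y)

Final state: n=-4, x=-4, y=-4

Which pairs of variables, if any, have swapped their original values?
None

Comparing initial and final values:
n: 0 → -4
x: -4 → -4
y: -4 → -4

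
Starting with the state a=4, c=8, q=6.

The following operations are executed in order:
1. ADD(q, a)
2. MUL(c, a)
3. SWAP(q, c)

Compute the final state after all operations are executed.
{a: 4, c: 10, q: 32}

Step-by-step execution:
Initial: a=4, c=8, q=6
After step 1 (ADD(q, a)): a=4, c=8, q=10
After step 2 (MUL(c, a)): a=4, c=32, q=10
After step 3 (SWAP(q, c)): a=4, c=10, q=32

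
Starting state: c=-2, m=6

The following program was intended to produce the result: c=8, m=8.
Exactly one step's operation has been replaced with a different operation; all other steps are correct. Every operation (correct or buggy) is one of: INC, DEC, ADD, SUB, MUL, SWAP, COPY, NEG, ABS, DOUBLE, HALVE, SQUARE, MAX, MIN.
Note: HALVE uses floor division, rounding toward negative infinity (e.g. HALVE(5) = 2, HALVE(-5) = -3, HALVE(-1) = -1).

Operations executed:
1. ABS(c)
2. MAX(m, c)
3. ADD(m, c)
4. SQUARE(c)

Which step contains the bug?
Step 4

Trace with buggy code:
Initial: c=-2, m=6
After step 1: c=2, m=6
After step 2: c=2, m=6
After step 3: c=2, m=8
After step 4: c=4, m=8
Actual final c=4, m=8 ≠ expected c=8, m=8.
Step 4 is the only position where a single-operation replacement can produce the expected result.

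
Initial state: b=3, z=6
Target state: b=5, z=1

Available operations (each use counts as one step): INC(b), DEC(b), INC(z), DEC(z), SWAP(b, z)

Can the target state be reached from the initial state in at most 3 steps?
No

The target state cannot be reached within 3 steps.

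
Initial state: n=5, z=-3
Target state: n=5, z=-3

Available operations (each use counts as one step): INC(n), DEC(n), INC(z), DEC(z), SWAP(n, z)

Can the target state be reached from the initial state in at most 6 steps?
Yes

Path (0 steps): 0 steps (already at target)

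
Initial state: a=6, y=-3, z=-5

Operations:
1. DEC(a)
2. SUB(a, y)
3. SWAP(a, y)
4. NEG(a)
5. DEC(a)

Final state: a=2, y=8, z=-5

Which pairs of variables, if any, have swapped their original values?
None

Comparing initial and final values:
a: 6 → 2
y: -3 → 8
z: -5 → -5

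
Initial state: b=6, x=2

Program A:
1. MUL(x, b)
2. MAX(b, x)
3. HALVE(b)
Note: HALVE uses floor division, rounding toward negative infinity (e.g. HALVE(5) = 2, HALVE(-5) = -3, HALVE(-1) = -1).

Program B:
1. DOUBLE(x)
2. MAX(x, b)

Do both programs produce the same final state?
No

Program A final state: b=6, x=12
Program B final state: b=6, x=6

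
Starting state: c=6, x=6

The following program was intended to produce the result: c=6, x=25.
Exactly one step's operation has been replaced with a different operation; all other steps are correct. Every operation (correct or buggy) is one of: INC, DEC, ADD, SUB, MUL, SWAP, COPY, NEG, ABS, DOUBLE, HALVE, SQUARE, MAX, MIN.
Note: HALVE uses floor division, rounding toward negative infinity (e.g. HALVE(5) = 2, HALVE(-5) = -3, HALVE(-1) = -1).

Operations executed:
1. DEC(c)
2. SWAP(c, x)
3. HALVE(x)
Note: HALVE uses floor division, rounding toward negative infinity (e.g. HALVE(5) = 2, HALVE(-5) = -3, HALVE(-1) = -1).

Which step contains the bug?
Step 3

Trace with buggy code:
Initial: c=6, x=6
After step 1: c=5, x=6
After step 2: c=6, x=5
After step 3: c=6, x=2
Actual final c=6, x=2 ≠ expected c=6, x=25.
Step 3 is the only position where a single-operation replacement can produce the expected result.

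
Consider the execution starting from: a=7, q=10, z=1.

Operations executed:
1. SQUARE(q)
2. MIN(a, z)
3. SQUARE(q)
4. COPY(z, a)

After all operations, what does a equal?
a = 1

Tracing execution:
Step 1: SQUARE(q) → a = 7
Step 2: MIN(a, z) → a = 1
Step 3: SQUARE(q) → a = 1
Step 4: COPY(z, a) → a = 1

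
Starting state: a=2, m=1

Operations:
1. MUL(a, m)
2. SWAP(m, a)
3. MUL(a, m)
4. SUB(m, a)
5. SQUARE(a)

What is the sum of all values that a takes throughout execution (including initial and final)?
13

Values of a at each step:
Initial: a = 2
After step 1: a = 2
After step 2: a = 1
After step 3: a = 2
After step 4: a = 2
After step 5: a = 4
Sum = 2 + 2 + 1 + 2 + 2 + 4 = 13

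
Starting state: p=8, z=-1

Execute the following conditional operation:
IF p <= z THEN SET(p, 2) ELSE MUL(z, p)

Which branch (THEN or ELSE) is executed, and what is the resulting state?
Branch: ELSE, Final state: p=8, z=-8

Evaluating condition: p <= z
p = 8, z = -1
Condition is False, so ELSE branch executes
After MUL(z, p): p=8, z=-8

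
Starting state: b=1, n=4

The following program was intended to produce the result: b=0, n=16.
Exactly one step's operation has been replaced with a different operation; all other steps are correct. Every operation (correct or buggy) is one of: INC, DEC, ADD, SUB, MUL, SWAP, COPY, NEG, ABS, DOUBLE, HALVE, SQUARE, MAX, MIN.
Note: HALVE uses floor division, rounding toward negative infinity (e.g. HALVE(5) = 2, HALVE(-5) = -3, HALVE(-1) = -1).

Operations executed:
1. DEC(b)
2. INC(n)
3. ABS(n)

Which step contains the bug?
Step 2

Trace with buggy code:
Initial: b=1, n=4
After step 1: b=0, n=4
After step 2: b=0, n=5
After step 3: b=0, n=5
Actual final b=0, n=5 ≠ expected b=0, n=16.
Step 2 is the only position where a single-operation replacement can produce the expected result.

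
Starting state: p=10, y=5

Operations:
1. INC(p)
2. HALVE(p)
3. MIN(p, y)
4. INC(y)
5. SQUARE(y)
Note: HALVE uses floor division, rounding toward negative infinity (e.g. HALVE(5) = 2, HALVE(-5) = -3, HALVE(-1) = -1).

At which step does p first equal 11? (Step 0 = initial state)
Step 1

Tracing p:
Initial: p = 10
After step 1: p = 11 ← first occurrence
After step 2: p = 5
After step 3: p = 5
After step 4: p = 5
After step 5: p = 5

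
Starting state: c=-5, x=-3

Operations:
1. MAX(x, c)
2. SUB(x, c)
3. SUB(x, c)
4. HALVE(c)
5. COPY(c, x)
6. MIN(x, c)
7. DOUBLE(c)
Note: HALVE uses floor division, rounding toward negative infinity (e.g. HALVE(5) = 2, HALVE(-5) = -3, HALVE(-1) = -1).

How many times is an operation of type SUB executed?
2

Counting SUB operations:
Step 2: SUB(x, c) ← SUB
Step 3: SUB(x, c) ← SUB
Total: 2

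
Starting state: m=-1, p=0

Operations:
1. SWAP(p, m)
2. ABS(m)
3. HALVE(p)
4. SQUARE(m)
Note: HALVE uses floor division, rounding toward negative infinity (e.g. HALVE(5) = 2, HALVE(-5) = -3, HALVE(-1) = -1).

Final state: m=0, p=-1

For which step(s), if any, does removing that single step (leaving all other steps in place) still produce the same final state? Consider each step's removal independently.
Step(s) 2, 3, 4

Testing removal of each single step:
Without step 1: final = m=1, p=0 (different)
Without step 2: final = m=0, p=-1 (same)
Without step 3: final = m=0, p=-1 (same)
Without step 4: final = m=0, p=-1 (same)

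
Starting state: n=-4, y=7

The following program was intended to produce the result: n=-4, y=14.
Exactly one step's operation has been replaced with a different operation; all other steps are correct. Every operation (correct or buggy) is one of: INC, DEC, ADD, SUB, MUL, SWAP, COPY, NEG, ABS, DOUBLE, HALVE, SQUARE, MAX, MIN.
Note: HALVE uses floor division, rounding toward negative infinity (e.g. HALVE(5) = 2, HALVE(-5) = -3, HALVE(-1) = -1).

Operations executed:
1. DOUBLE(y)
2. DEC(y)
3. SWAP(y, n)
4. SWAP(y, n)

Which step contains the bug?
Step 2

Trace with buggy code:
Initial: n=-4, y=7
After step 1: n=-4, y=14
After step 2: n=-4, y=13
After step 3: n=13, y=-4
After step 4: n=-4, y=13
Actual final n=-4, y=13 ≠ expected n=-4, y=14.
Step 2 is the only position where a single-operation replacement can produce the expected result.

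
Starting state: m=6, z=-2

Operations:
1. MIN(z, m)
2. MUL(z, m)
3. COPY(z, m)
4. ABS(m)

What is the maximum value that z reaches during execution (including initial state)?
6

Values of z at each step:
Initial: z = -2
After step 1: z = -2
After step 2: z = -12
After step 3: z = 6 ← maximum
After step 4: z = 6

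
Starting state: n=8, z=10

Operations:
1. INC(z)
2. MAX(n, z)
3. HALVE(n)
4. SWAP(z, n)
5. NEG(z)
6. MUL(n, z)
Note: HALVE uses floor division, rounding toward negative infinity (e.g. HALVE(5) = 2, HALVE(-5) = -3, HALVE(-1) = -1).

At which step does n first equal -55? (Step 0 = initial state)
Step 6

Tracing n:
Initial: n = 8
After step 1: n = 8
After step 2: n = 11
After step 3: n = 5
After step 4: n = 11
After step 5: n = 11
After step 6: n = -55 ← first occurrence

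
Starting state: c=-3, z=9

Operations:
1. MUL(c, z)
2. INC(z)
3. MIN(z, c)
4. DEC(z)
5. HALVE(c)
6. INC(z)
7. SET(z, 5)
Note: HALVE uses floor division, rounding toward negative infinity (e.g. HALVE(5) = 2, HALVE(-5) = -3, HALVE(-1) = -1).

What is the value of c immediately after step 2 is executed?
c = -27

Tracing c through execution:
Initial: c = -3
After step 1 (MUL(c, z)): c = -27
After step 2 (INC(z)): c = -27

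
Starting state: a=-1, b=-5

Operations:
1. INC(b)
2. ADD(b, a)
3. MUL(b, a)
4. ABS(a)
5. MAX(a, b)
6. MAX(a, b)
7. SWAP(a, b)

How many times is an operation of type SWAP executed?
1

Counting SWAP operations:
Step 7: SWAP(a, b) ← SWAP
Total: 1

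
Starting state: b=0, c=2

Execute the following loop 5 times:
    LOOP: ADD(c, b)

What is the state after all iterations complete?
b=0, c=2

Iteration trace:
Start: b=0, c=2
After iteration 1: b=0, c=2
After iteration 2: b=0, c=2
After iteration 3: b=0, c=2
After iteration 4: b=0, c=2
After iteration 5: b=0, c=2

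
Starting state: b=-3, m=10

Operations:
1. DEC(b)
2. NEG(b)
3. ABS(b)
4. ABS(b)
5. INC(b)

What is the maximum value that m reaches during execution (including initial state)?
10

Values of m at each step:
Initial: m = 10 ← maximum
After step 1: m = 10
After step 2: m = 10
After step 3: m = 10
After step 4: m = 10
After step 5: m = 10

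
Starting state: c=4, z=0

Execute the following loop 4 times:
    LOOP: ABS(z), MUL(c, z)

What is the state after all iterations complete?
c=0, z=0

Iteration trace:
Start: c=4, z=0
After iteration 1: c=0, z=0
After iteration 2: c=0, z=0
After iteration 3: c=0, z=0
After iteration 4: c=0, z=0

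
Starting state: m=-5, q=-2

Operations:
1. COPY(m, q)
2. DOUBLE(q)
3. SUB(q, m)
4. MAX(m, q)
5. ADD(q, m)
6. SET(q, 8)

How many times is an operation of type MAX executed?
1

Counting MAX operations:
Step 4: MAX(m, q) ← MAX
Total: 1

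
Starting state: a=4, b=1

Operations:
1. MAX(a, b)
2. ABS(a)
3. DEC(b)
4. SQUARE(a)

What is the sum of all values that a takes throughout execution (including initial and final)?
32

Values of a at each step:
Initial: a = 4
After step 1: a = 4
After step 2: a = 4
After step 3: a = 4
After step 4: a = 16
Sum = 4 + 4 + 4 + 4 + 16 = 32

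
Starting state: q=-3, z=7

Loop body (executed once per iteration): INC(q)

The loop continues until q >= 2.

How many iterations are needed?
5

Tracing iterations:
Initial: q=-3, z=7
After iteration 1: q=-2, z=7
After iteration 2: q=-1, z=7
After iteration 3: q=0, z=7
After iteration 4: q=1, z=7
After iteration 5: q=2, z=7
q >= 2 now holds, so the loop exits after 5 iterations.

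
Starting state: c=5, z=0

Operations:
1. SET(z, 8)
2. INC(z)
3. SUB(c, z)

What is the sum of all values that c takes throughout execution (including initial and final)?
11

Values of c at each step:
Initial: c = 5
After step 1: c = 5
After step 2: c = 5
After step 3: c = -4
Sum = 5 + 5 + 5 + -4 = 11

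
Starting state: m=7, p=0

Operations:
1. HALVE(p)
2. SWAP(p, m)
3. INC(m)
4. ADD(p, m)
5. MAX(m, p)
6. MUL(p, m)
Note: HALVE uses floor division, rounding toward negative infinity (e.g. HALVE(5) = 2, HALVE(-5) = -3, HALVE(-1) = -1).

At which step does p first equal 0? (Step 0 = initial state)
Step 0

Tracing p:
Initial: p = 0 ← first occurrence
After step 1: p = 0
After step 2: p = 7
After step 3: p = 7
After step 4: p = 8
After step 5: p = 8
After step 6: p = 64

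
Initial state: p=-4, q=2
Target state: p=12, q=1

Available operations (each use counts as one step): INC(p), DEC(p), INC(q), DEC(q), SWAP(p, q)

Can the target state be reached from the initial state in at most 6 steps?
No

The target state cannot be reached within 6 steps.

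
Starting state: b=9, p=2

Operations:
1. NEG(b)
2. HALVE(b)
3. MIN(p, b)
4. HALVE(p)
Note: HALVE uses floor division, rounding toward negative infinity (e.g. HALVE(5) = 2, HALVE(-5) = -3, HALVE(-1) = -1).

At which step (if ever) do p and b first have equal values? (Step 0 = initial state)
Step 3

p and b first become equal after step 3.

Comparing values at each step:
Initial: p=2, b=9
After step 1: p=2, b=-9
After step 2: p=2, b=-5
After step 3: p=-5, b=-5 ← equal!
After step 4: p=-3, b=-5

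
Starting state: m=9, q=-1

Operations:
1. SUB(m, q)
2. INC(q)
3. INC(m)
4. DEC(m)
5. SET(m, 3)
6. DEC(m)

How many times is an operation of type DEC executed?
2

Counting DEC operations:
Step 4: DEC(m) ← DEC
Step 6: DEC(m) ← DEC
Total: 2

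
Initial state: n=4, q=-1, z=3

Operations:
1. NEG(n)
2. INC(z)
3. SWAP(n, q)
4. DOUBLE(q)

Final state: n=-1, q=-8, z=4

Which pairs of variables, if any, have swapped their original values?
None

Comparing initial and final values:
q: -1 → -8
z: 3 → 4
n: 4 → -1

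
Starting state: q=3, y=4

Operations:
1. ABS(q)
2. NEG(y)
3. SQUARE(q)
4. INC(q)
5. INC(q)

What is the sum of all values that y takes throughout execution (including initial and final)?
-8

Values of y at each step:
Initial: y = 4
After step 1: y = 4
After step 2: y = -4
After step 3: y = -4
After step 4: y = -4
After step 5: y = -4
Sum = 4 + 4 + -4 + -4 + -4 + -4 = -8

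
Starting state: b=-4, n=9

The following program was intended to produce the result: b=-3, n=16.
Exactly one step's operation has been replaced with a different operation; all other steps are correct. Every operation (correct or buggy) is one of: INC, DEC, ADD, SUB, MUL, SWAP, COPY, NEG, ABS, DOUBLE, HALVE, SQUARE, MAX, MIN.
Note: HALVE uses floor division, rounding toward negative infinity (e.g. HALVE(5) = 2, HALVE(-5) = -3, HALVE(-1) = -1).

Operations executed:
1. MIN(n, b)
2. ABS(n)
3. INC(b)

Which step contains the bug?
Step 2

Trace with buggy code:
Initial: b=-4, n=9
After step 1: b=-4, n=-4
After step 2: b=-4, n=4
After step 3: b=-3, n=4
Actual final b=-3, n=4 ≠ expected b=-3, n=16.
Step 2 is the only position where a single-operation replacement can produce the expected result.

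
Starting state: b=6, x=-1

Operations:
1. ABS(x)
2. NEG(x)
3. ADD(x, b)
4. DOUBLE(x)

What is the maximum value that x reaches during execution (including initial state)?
10

Values of x at each step:
Initial: x = -1
After step 1: x = 1
After step 2: x = -1
After step 3: x = 5
After step 4: x = 10 ← maximum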